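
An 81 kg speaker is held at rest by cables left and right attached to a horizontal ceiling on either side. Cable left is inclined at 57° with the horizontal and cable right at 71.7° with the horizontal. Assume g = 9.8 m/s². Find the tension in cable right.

Weight W = 81 × 9.8 = 793.8 N acts straight down.
Horizontal: T_left cos 57° = T_right cos 71.7°  →  T_left = 0.5765 T_right.
Vertical: T_left sin 57° + T_right sin 71.7° = 793.8.
Substituting the horizontal relation into the vertical equation gives 1.433 T_right = 793.8, so T_right = 554 N.

T_right ≈ 554 N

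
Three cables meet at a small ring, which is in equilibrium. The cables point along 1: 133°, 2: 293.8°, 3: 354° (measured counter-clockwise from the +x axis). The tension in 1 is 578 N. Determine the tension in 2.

Resolve: ΣF_x = 578 cos 133° + T_2 cos 293.8° + T_3 cos 354° = 0.
        ΣF_y = 578 sin 133° + T_2 sin 293.8° + T_3 sin 354° = 0.
The known terms sum to (-394.2, 422.7) N, so 0.4035 T_2 + 0.9945 T_3 = 394.2 and -0.9150 T_2 − 0.1045 T_3 = -422.7.
Solving simultaneously: T_2 = 437 N, T_3 = 219.1 N.

T_2 ≈ 437 N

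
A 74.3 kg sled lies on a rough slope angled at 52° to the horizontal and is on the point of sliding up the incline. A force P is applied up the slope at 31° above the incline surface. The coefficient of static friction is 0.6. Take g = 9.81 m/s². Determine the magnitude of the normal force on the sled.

N ≈ 76.2 N

On the verge of sliding up the incline, friction equals μN and acts down the slope.
Perpendicular: N + P sin 31° = W cos 52° = 448.7 N.
Along incline: P cos 31° = W sin 52° + μN  with W sin 52° = 574.4 N.
Solving the pair for P and N: P = 723.4 N, N = 76.17 N (and f = μN = 45.7 N).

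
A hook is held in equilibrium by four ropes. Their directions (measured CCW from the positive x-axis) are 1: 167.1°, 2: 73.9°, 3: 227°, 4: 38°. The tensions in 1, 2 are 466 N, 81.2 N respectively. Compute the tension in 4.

Resolve: ΣF_x = 466 cos 167.1° + 81.2 cos 73.9° + T_3 cos 227° + T_4 cos 38° = 0.
        ΣF_y = 466 sin 167.1° + 81.2 sin 73.9° + T_3 sin 227° + T_4 sin 38° = 0.
The known terms sum to (-431.7, 182) N, so -0.6820 T_3 + 0.7880 T_4 = 431.7 and -0.7314 T_3 + 0.6157 T_4 = -182.
Solving simultaneously: T_3 = 2616 N, T_4 = 2812 N.

T_4 ≈ 2810 N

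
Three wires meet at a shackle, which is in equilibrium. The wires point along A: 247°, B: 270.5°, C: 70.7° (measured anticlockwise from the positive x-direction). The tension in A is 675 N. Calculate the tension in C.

T_C ≈ 795 N

Resolve: ΣF_x = 675 cos 247° + T_B cos 270.5° + T_C cos 70.7° = 0.
        ΣF_y = 675 sin 247° + T_B sin 270.5° + T_C sin 70.7° = 0.
The known terms sum to (-263.7, -621.3) N, so 0.0087 T_B + 0.3305 T_C = 263.7 and -1.0000 T_B + 0.9438 T_C = 621.3.
Solving simultaneously: T_B = 128.6 N, T_C = 794.6 N.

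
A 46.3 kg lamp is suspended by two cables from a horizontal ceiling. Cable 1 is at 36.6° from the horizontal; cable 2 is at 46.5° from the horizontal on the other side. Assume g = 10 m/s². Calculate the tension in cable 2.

T_2 ≈ 374 N

Weight W = 46.3 × 10 = 463 N acts straight down.
Horizontal: T_1 cos 36.6° = T_2 cos 46.5°  →  T_1 = 0.8574 T_2.
Vertical: T_1 sin 36.6° + T_2 sin 46.5° = 463.
Substituting the horizontal relation into the vertical equation gives 1.237 T_2 = 463, so T_2 = 374.4 N.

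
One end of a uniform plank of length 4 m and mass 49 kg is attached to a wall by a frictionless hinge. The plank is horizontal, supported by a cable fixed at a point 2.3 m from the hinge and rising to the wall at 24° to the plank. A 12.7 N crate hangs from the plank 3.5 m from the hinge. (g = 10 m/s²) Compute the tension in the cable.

T ≈ 1100 N

Take torques about the hinge: T sin 24° · 2.3 = 49×10×2 + 12.7×3.5 = 1024.5 N·m.
So T = 1024.5 / (0.4067 × 2.3) = 1095.1 N.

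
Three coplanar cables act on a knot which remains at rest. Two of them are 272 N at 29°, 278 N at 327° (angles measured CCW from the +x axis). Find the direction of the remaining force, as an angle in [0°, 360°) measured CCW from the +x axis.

Sum the known components: ΣF_x = 471 N, ΣF_y = -19.54 N.
For equilibrium the remaining force must supply (−ΣF_x, −ΣF_y) = (-471, 19.54) N.
Magnitude = √((-471)² + (19.54)²) = 471.5 N; direction = atan2(19.54, -471) = 177.6°.

θ ≈ 178°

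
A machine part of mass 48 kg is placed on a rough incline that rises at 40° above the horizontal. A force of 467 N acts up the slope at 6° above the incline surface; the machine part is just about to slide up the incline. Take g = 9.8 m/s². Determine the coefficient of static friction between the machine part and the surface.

μ ≈ 0.520

On the verge of sliding up the incline, friction is at its maximum μN and acts down the slope.
Perpendicular to incline: N = W cos 40° − P sin 6° = 360.3 − 48.81 = 311.5 N.
Along incline: P cos 6° − μN = W sin 40° → μ = −(W sin 40° − P cos 6°) / N = 0.5202.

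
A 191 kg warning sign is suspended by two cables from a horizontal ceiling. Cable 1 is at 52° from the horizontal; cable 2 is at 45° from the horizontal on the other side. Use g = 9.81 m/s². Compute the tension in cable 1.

Weight W = 191 × 9.81 = 1874 N acts straight down.
Horizontal: T_1 cos 52° = T_2 cos 45°  →  T_2 = 0.8707 T_1.
Vertical: T_1 sin 52° + T_2 sin 45° = 1874.
Substituting the horizontal relation into the vertical equation gives 1.404 T_1 = 1874, so T_1 = 1335 N.

T_1 ≈ 1330 N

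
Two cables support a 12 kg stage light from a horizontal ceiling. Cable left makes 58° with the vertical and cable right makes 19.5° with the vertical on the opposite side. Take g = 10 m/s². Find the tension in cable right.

Angles from the horizontal: cable left is 90° − 58° = 32°, cable right is 90° − 19.5° = 70.5°.
Weight W = 12 × 10 = 120 N acts straight down.
Horizontal: T_left cos 32° = T_right cos 70.5°  →  T_left = 0.3936 T_right.
Vertical: T_left sin 32° + T_right sin 70.5° = 120.
Substituting the horizontal relation into the vertical equation gives 1.151 T_right = 120, so T_right = 104.2 N.

T_right ≈ 104 N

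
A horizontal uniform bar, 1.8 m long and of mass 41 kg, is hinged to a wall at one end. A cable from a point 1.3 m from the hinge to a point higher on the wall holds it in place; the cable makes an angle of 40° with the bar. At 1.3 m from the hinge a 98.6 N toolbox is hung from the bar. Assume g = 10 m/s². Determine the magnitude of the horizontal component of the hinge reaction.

Take torques about the hinge: T sin 40° · 1.3 = 41×10×0.9 + 98.6×1.3 = 497.18 N·m.
So T = 497.18 / (0.6428 × 1.3) = 594.98 N.
ΣF_x = 0: H_x = T cos 40° = 455.78 N.

H_x ≈ 456 N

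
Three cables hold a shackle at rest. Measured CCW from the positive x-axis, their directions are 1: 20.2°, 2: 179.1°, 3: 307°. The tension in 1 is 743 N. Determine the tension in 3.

T_3 ≈ 339 N

Resolve: ΣF_x = 743 cos 20.2° + T_2 cos 179.1° + T_3 cos 307° = 0.
        ΣF_y = 743 sin 20.2° + T_2 sin 179.1° + T_3 sin 307° = 0.
The known terms sum to (697.3, 256.6) N, so -0.9999 T_2 + 0.6018 T_3 = -697.3 and 0.0157 T_2 − 0.7986 T_3 = -256.6.
Solving simultaneously: T_2 = 901.4 N, T_3 = 339 N.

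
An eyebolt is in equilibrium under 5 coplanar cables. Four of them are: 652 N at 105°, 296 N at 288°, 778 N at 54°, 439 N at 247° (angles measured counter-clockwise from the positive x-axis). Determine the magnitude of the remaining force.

F ≈ 610 N

Sum the known components: ΣF_x = 208.5 N, ΣF_y = 573.6 N.
For equilibrium the remaining force must supply (−ΣF_x, −ΣF_y) = (-208.5, -573.6) N.
Magnitude = √((-208.5)² + (-573.6)²) = 610.3 N; direction = atan2(-573.6, -208.5) = 250.0°.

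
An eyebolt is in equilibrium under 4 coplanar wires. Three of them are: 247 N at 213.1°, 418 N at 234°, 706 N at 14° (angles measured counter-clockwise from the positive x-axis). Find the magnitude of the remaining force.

Sum the known components: ΣF_x = 232.4 N, ΣF_y = -302.3 N.
For equilibrium the remaining force must supply (−ΣF_x, −ΣF_y) = (-232.4, 302.3) N.
Magnitude = √((-232.4)² + (302.3)²) = 381.3 N; direction = atan2(302.3, -232.4) = 127.6°.

F ≈ 381 N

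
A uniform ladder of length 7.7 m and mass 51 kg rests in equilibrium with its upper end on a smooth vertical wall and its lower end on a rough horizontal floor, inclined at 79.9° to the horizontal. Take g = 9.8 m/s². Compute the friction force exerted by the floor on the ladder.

f ≈ 44.5 N

Torques about the foot: N_wall · 7.7 sin 79.9° = 51×9.8×3.85 cos 79.9° → N_wall = 44.514 N.
ΣF_x = 0: f_floor = N_wall = 44.514 N.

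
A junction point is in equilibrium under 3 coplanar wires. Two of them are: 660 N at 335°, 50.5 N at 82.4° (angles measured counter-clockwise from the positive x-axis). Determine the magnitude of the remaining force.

Sum the known components: ΣF_x = 604.8 N, ΣF_y = -228.9 N.
For equilibrium the remaining force must supply (−ΣF_x, −ΣF_y) = (-604.8, 228.9) N.
Magnitude = √((-604.8)² + (228.9)²) = 646.7 N; direction = atan2(228.9, -604.8) = 159.3°.

F ≈ 647 N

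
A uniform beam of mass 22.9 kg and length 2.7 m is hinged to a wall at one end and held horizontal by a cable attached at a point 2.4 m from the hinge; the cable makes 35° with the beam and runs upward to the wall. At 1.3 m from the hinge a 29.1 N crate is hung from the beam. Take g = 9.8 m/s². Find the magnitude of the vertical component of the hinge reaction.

|H_y| ≈ 112 N

Take torques about the hinge: T sin 35° · 2.4 = 22.9×9.8×1.35 + 29.1×1.3 = 340.8 N·m.
So T = 340.8 / (0.5736 × 2.4) = 247.57 N.
ΣF_y = 0: H_y = (22.9×9.8 + 29.1) − T sin 35° = 253.52 − 142 = 111.52 N.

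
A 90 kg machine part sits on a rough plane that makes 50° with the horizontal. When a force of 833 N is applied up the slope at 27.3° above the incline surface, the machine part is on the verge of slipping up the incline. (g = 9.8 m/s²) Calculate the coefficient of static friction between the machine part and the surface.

On the verge of sliding up the incline, friction is at its maximum μN and acts down the slope.
Perpendicular to incline: N = W cos 50° − P sin 27.3° = 566.9 − 382.1 = 184.9 N.
Along incline: P cos 27.3° − μN = W sin 50° → μ = −(W sin 50° − P cos 27.3°) / N = 0.3492.

μ ≈ 0.349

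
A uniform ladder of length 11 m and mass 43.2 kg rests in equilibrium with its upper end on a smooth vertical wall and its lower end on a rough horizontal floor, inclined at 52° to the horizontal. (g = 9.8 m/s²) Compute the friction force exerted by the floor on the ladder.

f ≈ 165 N

Torques about the foot: N_wall · 11 sin 52° = 43.2×9.8×5.5 cos 52° → N_wall = 165.38 N.
ΣF_x = 0: f_floor = N_wall = 165.38 N.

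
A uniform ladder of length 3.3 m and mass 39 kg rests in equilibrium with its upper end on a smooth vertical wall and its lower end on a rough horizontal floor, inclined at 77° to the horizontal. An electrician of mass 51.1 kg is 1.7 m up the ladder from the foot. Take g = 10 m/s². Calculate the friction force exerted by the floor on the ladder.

Torques about the foot: N_wall · 3.3 sin 77° = 39×10×1.65 cos 77° + 51.1×10×1.7 cos 77° → N_wall = 105.79 N.
ΣF_x = 0: f_floor = N_wall = 105.79 N.

f ≈ 106 N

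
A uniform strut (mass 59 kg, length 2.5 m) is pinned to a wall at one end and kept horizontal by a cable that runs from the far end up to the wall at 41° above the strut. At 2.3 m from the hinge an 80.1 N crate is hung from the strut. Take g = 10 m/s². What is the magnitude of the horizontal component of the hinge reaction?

Take torques about the hinge: T sin 41° · 2.5 = 59×10×1.25 + 80.1×2.3 = 921.73 N·m.
So T = 921.73 / (0.6561 × 2.5) = 561.98 N.
ΣF_x = 0: H_x = T cos 41° = 424.13 N.

H_x ≈ 424 N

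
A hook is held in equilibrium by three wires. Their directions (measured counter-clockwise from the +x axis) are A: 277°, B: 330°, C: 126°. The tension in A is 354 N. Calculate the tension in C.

Resolve: ΣF_x = 354 cos 277° + T_B cos 330° + T_C cos 126° = 0.
        ΣF_y = 354 sin 277° + T_B sin 330° + T_C sin 126° = 0.
The known terms sum to (43.14, -351.4) N, so 0.8660 T_B − 0.5878 T_C = -43.14 and -0.5000 T_B + 0.8090 T_C = 351.4.
Solving simultaneously: T_B = 422 N, T_C = 695.1 N.

T_C ≈ 695 N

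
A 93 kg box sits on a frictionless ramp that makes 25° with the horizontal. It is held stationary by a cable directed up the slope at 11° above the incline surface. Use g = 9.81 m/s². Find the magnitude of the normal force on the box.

Take axes along and perpendicular to the incline. Weight components: W sin 25° = 385.6 N down-slope, W cos 25° = 826.9 N into the surface.
Along incline: T cos 11° = W sin 25° → T = 392.8 N.
Perpendicular: N = W cos 25° − T sin 11° = 751.9 N.

N ≈ 752 N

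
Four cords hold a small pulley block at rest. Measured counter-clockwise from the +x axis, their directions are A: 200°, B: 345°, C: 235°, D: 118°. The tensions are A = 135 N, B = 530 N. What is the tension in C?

T_C ≈ 285 N

Resolve: ΣF_x = 135 cos 200° + 530 cos 345° + T_C cos 235° + T_D cos 118° = 0.
        ΣF_y = 135 sin 200° + 530 sin 345° + T_C sin 235° + T_D sin 118° = 0.
The known terms sum to (385.1, -183.3) N, so -0.5736 T_C − 0.4695 T_D = -385.1 and -0.8192 T_C + 0.8829 T_D = 183.3.
Solving simultaneously: T_C = 285 N, T_D = 472.1 N.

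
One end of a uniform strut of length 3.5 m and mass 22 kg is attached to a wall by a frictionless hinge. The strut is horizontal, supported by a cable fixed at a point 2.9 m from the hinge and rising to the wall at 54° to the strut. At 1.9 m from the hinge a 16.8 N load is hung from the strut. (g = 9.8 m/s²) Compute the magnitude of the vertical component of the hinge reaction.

Take torques about the hinge: T sin 54° · 2.9 = 22×9.8×1.75 + 16.8×1.9 = 409.22 N·m.
So T = 409.22 / (0.8090 × 2.9) = 174.42 N.
ΣF_y = 0: H_y = (22×9.8 + 16.8) − T sin 54° = 232.4 − 141.11 = 91.29 N.

|H_y| ≈ 91.3 N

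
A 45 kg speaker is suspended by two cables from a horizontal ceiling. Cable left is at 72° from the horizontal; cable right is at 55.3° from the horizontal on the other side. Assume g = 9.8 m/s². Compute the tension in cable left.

T_left ≈ 316 N

Weight W = 45 × 9.8 = 441 N acts straight down.
Horizontal: T_left cos 72° = T_right cos 55.3°  →  T_right = 0.5428 T_left.
Vertical: T_left sin 72° + T_right sin 55.3° = 441.
Substituting the horizontal relation into the vertical equation gives 1.397 T_left = 441, so T_left = 315.6 N.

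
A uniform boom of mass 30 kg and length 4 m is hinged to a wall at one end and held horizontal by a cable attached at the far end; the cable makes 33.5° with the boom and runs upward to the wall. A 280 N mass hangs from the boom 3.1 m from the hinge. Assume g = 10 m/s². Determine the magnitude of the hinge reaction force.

Take torques about the hinge: T sin 33.5° · 4 = 30×10×2 + 280×3.1 = 1468 N·m.
So T = 1468 / (0.5519 × 4) = 664.93 N.
ΣF_x = 0: H_x = T cos 33.5° = 554.48 N.
ΣF_y = 0: H_y = (30×10 + 280) − T sin 33.5° = 580 − 367 = 213 N.
|H| = √(H_x² + H_y²) = √((554.48)² + (213)²) = 593.98 N.

|H| ≈ 594 N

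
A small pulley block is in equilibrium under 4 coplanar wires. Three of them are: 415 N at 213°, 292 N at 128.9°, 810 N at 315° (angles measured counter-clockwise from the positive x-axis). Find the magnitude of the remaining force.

F ≈ 573 N

Sum the known components: ΣF_x = 41.34 N, ΣF_y = -571.5 N.
For equilibrium the remaining force must supply (−ΣF_x, −ΣF_y) = (-41.34, 571.5) N.
Magnitude = √((-41.34)² + (571.5)²) = 573 N; direction = atan2(571.5, -41.34) = 94.1°.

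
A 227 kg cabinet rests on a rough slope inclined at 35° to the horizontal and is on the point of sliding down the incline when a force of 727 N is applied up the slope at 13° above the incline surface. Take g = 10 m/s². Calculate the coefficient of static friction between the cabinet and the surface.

On the verge of sliding down the incline, friction is at its maximum μN and acts up the slope.
Perpendicular to incline: N = W cos 35° − P sin 13° = 1859 − 163.5 = 1696 N.
Along incline: P cos 13° + μN = W sin 35° → μ = (W sin 35° − P cos 13°) / N = 0.35.

μ ≈ 0.350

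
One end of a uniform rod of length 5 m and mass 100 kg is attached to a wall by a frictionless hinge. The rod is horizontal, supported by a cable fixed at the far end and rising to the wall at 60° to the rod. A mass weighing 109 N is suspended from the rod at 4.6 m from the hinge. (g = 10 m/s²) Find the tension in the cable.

Take torques about the hinge: T sin 60° · 5 = 100×10×2.5 + 109×4.6 = 3001.4 N·m.
So T = 3001.4 / (0.8660 × 5) = 693.14 N.

T ≈ 693 N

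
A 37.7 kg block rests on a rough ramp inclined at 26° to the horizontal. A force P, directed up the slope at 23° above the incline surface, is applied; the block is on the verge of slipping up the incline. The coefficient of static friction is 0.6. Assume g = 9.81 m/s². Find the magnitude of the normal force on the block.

On the verge of sliding up the incline, friction equals μN and acts down the slope.
Perpendicular: N + P sin 23° = W cos 26° = 332.4 N.
Along incline: P cos 23° = W sin 26° + μN  with W sin 26° = 162.1 N.
Solving the pair for P and N: P = 313.1 N, N = 210.1 N (and f = μN = 126.1 N).

N ≈ 210 N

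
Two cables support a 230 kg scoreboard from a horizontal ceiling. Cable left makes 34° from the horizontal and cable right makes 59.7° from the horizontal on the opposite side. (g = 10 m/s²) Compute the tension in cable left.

T_left ≈ 1160 N

Weight W = 230 × 10 = 2300 N acts straight down.
Horizontal: T_left cos 34° = T_right cos 59.7°  →  T_right = 1.643 T_left.
Vertical: T_left sin 34° + T_right sin 59.7° = 2300.
Substituting the horizontal relation into the vertical equation gives 1.978 T_left = 2300, so T_left = 1163 N.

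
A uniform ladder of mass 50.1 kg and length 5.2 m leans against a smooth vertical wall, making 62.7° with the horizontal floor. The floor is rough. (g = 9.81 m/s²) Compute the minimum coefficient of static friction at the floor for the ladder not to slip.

ΣF_y = 0: N_floor = 50.1×9.81 = 491.48 N.
Torques about the foot: N_wall · 5.2 sin 62.7° = 50.1×9.81×2.6 cos 62.7° → N_wall = 126.84 N.
ΣF_x = 0: f_floor = N_wall = 126.84 N.
μ_min = f_floor / N_floor = 126.84 / 491.48 = 0.2581.

μ_min ≈ 0.258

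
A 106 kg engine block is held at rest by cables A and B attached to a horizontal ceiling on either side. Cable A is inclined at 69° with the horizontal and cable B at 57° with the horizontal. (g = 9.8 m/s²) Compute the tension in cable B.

Weight W = 106 × 9.8 = 1039 N acts straight down.
Horizontal: T_A cos 69° = T_B cos 57°  →  T_A = 1.52 T_B.
Vertical: T_A sin 69° + T_B sin 57° = 1039.
Substituting the horizontal relation into the vertical equation gives 2.258 T_B = 1039, so T_B = 460.2 N.

T_B ≈ 460 N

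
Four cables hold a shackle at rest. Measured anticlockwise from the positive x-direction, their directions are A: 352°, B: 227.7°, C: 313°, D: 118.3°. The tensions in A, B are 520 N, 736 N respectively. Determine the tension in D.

Resolve: ΣF_x = 520 cos 352° + 736 cos 227.7° + T_C cos 313° + T_D cos 118.3° = 0.
        ΣF_y = 520 sin 352° + 736 sin 227.7° + T_C sin 313° + T_D sin 118.3° = 0.
The known terms sum to (19.6, -616.7) N, so 0.6820 T_C − 0.4741 T_D = -19.6 and -0.7314 T_C + 0.8805 T_D = 616.7.
Solving simultaneously: T_C = 1084 N, T_D = 1601 N.

T_D ≈ 1600 N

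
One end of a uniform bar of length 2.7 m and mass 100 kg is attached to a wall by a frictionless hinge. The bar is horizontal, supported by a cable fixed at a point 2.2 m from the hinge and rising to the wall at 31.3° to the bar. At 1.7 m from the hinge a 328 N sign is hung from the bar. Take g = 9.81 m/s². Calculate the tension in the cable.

T ≈ 1650 N

Take torques about the hinge: T sin 31.3° · 2.2 = 100×9.81×1.35 + 328×1.7 = 1882 N·m.
So T = 1882 / (0.5195 × 2.2) = 1646.6 N.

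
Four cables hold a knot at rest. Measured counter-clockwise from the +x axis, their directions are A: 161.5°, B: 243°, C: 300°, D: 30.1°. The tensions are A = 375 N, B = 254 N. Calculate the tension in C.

Resolve: ΣF_x = 375 cos 161.5° + 254 cos 243° + T_C cos 300° + T_D cos 30.1° = 0.
        ΣF_y = 375 sin 161.5° + 254 sin 243° + T_C sin 300° + T_D sin 30.1° = 0.
The known terms sum to (-470.9, -107.3) N, so 0.5000 T_C + 0.8652 T_D = 470.9 and -0.8660 T_C + 0.5015 T_D = 107.3.
Solving simultaneously: T_C = 143.3 N, T_D = 461.5 N.

T_C ≈ 143 N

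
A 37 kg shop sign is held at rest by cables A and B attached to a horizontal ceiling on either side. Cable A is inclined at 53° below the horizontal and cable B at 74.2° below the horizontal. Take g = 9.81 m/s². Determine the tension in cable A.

T_A ≈ 124 N

Weight W = 37 × 9.81 = 363 N acts straight down.
Horizontal: T_A cos 53° = T_B cos 74.2°  →  T_B = 2.21 T_A.
Vertical: T_A sin 53° + T_B sin 74.2° = 363.
Substituting the horizontal relation into the vertical equation gives 2.925 T_A = 363, so T_A = 124.1 N.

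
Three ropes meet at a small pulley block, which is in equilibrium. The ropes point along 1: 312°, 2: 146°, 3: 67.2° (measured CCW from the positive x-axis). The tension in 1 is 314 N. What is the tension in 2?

T_2 ≈ 290 N

Resolve: ΣF_x = 314 cos 312° + T_2 cos 146° + T_3 cos 67.2° = 0.
        ΣF_y = 314 sin 312° + T_2 sin 146° + T_3 sin 67.2° = 0.
The known terms sum to (210.1, -233.3) N, so -0.8290 T_2 + 0.3875 T_3 = -210.1 and 0.5592 T_2 + 0.9219 T_3 = 233.3.
Solving simultaneously: T_2 = 289.6 N, T_3 = 77.44 N.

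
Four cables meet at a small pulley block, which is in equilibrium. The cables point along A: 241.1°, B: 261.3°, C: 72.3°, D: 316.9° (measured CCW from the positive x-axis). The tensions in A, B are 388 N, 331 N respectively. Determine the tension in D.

Resolve: ΣF_x = 388 cos 241.1° + 331 cos 261.3° + T_C cos 72.3° + T_D cos 316.9° = 0.
        ΣF_y = 388 sin 241.1° + 331 sin 261.3° + T_C sin 72.3° + T_D sin 316.9° = 0.
The known terms sum to (-237.6, -666.9) N, so 0.3040 T_C + 0.7302 T_D = 237.6 and 0.9527 T_C − 0.6833 T_D = 666.9.
Solving simultaneously: T_C = 718.7 N, T_D = 26.11 N.

T_D ≈ 26.1 N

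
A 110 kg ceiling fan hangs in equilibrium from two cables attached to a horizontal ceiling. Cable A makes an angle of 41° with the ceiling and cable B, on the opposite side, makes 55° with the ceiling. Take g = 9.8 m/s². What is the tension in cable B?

T_B ≈ 818 N

Weight W = 110 × 9.8 = 1078 N acts straight down.
Horizontal: T_A cos 41° = T_B cos 55°  →  T_A = 0.76 T_B.
Vertical: T_A sin 41° + T_B sin 55° = 1078.
Substituting the horizontal relation into the vertical equation gives 1.318 T_B = 1078, so T_B = 818.1 N.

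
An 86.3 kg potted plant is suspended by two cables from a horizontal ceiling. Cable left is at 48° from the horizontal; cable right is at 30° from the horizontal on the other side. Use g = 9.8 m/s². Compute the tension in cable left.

Weight W = 86.3 × 9.8 = 845.7 N acts straight down.
Horizontal: T_left cos 48° = T_right cos 30°  →  T_right = 0.7726 T_left.
Vertical: T_left sin 48° + T_right sin 30° = 845.7.
Substituting the horizontal relation into the vertical equation gives 1.129 T_left = 845.7, so T_left = 748.8 N.

T_left ≈ 749 N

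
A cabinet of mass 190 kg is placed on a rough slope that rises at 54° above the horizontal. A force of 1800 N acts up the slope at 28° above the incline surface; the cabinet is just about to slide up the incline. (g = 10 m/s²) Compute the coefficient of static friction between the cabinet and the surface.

μ ≈ 0.192

On the verge of sliding up the incline, friction is at its maximum μN and acts down the slope.
Perpendicular to incline: N = W cos 54° − P sin 28° = 1117 − 845 = 271.7 N.
Along incline: P cos 28° − μN = W sin 54° → μ = −(W sin 54° − P cos 28°) / N = 0.192.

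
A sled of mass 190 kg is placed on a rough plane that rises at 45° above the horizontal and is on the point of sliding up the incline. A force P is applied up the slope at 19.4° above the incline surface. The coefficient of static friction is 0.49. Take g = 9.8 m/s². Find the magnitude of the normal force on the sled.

On the verge of sliding up the incline, friction equals μN and acts down the slope.
Perpendicular: N + P sin 19.4° = W cos 45° = 1317 N.
Along incline: P cos 19.4° = W sin 45° + μN  with W sin 45° = 1317 N.
Solving the pair for P and N: P = 1774 N, N = 727.4 N (and f = μN = 356.4 N).

N ≈ 727 N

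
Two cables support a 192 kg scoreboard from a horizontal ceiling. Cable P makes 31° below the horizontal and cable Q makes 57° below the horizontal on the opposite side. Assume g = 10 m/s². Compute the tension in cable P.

Weight W = 192 × 10 = 1920 N acts straight down.
Horizontal: T_P cos 31° = T_Q cos 57°  →  T_Q = 1.574 T_P.
Vertical: T_P sin 31° + T_Q sin 57° = 1920.
Substituting the horizontal relation into the vertical equation gives 1.835 T_P = 1920, so T_P = 1046 N.

T_P ≈ 1050 N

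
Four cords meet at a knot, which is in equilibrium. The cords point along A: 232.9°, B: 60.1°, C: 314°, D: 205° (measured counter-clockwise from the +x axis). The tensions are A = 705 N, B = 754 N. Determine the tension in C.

Resolve: ΣF_x = 705 cos 232.9° + 754 cos 60.1° + T_C cos 314° + T_D cos 205° = 0.
        ΣF_y = 705 sin 232.9° + 754 sin 60.1° + T_C sin 314° + T_D sin 205° = 0.
The known terms sum to (-49.4, 91.34) N, so 0.6947 T_C − 0.9063 T_D = 49.4 and -0.7193 T_C − 0.4226 T_D = -91.34.
Solving simultaneously: T_C = 109.6 N, T_D = 29.52 N.

T_C ≈ 110 N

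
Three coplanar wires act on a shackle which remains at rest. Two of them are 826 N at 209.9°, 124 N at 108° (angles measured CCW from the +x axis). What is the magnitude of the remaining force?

F ≈ 810 N

Sum the known components: ΣF_x = -754.4 N, ΣF_y = -293.8 N.
For equilibrium the remaining force must supply (−ΣF_x, −ΣF_y) = (754.4, 293.8) N.
Magnitude = √((754.4)² + (293.8)²) = 809.6 N; direction = atan2(293.8, 754.4) = 21.3°.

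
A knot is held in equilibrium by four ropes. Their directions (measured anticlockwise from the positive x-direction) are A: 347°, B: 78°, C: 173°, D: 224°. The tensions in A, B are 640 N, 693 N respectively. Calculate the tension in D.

Resolve: ΣF_x = 640 cos 347° + 693 cos 78° + T_C cos 173° + T_D cos 224° = 0.
        ΣF_y = 640 sin 347° + 693 sin 78° + T_C sin 173° + T_D sin 224° = 0.
The known terms sum to (767.7, 533.9) N, so -0.9925 T_C − 0.7193 T_D = -767.7 and 0.1219 T_C − 0.6947 T_D = -533.9.
Solving simultaneously: T_C = 192 N, T_D = 802.2 N.

T_D ≈ 802 N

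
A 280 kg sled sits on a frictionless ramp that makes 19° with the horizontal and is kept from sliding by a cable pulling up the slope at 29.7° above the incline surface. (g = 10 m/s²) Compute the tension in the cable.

Take axes along and perpendicular to the incline. Weight components: W sin 19° = 911.6 N down-slope, W cos 19° = 2647 N into the surface.
Along incline: T cos 29.7° = W sin 19° → T = 1049 N.
Perpendicular: N = W cos 19° − T sin 29.7° = 2127 N.

T ≈ 1050 N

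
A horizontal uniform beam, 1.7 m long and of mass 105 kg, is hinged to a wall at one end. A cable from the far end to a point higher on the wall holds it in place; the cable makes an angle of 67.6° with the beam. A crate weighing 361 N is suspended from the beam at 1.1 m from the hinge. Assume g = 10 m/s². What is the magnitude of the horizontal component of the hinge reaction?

H_x ≈ 313 N

Take torques about the hinge: T sin 67.6° · 1.7 = 105×10×0.85 + 361×1.1 = 1289.6 N·m.
So T = 1289.6 / (0.9245 × 1.7) = 820.5 N.
ΣF_x = 0: H_x = T cos 67.6° = 312.67 N.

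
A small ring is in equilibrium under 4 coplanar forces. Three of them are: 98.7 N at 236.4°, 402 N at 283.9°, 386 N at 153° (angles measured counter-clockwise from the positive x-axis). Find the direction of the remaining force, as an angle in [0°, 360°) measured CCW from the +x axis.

Sum the known components: ΣF_x = -302 N, ΣF_y = -297.2 N.
For equilibrium the remaining force must supply (−ΣF_x, −ΣF_y) = (302, 297.2) N.
Magnitude = √((302)² + (297.2)²) = 423.7 N; direction = atan2(297.2, 302) = 44.5°.

θ ≈ 44.5°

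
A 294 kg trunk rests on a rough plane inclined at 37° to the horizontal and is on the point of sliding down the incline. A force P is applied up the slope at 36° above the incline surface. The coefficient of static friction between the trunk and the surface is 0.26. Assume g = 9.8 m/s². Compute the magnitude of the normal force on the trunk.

On the verge of sliding down the incline, friction equals μN and acts up the slope.
Perpendicular: N + P sin 36° = W cos 37° = 2301 N.
Along incline: P cos 36° + μN = W sin 37° with W sin 37° = 1734 N.
Solving the pair for P and N: P = 1731 N, N = 1284 N (and f = μN = 333.8 N).

N ≈ 1280 N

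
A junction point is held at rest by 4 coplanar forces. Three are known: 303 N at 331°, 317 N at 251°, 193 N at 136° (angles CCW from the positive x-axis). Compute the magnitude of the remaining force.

Sum the known components: ΣF_x = 22.97 N, ΣF_y = -312.6 N.
For equilibrium the remaining force must supply (−ΣF_x, −ΣF_y) = (-22.97, 312.6) N.
Magnitude = √((-22.97)² + (312.6)²) = 313.4 N; direction = atan2(312.6, -22.97) = 94.2°.

F ≈ 313 N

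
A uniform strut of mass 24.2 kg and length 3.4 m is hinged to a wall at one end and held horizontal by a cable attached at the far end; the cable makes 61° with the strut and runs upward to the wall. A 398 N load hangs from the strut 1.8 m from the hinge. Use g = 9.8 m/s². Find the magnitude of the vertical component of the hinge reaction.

|H_y| ≈ 306 N

Take torques about the hinge: T sin 61° · 3.4 = 24.2×9.8×1.7 + 398×1.8 = 1119.6 N·m.
So T = 1119.6 / (0.8746 × 3.4) = 376.49 N.
ΣF_y = 0: H_y = (24.2×9.8 + 398) − T sin 61° = 635.16 − 329.29 = 305.87 N.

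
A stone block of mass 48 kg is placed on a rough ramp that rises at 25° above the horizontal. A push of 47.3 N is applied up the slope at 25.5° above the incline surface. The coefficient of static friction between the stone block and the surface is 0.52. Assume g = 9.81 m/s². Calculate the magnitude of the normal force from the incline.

Axes along / perpendicular to the incline. W sin 25° = 199 N down-slope; W cos 25° = 426.8 N into the surface.
Perpendicular: N = W cos 25° − P sin 25.5° = 426.8 − 20.36 = 406.4 N.
Along incline: P cos 25.5° + f = W sin 25° (friction acts up-slope) → f = 199 − 42.69 = 156.3 N.
|f| = 156.3 N ≤ μN = 211.3 N, so the stone block is indeed static.

N ≈ 406 N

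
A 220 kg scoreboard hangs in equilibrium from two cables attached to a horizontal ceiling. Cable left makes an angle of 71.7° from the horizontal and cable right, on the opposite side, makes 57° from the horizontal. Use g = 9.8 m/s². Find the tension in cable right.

T_right ≈ 867 N

Weight W = 220 × 9.8 = 2156 N acts straight down.
Horizontal: T_left cos 71.7° = T_right cos 57°  →  T_left = 1.735 T_right.
Vertical: T_left sin 71.7° + T_right sin 57° = 2156.
Substituting the horizontal relation into the vertical equation gives 2.486 T_right = 2156, so T_right = 867.4 N.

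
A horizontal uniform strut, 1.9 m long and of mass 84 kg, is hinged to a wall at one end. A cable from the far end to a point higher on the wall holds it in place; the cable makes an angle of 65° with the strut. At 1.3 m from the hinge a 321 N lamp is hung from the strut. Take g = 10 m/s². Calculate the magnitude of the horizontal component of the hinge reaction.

Take torques about the hinge: T sin 65° · 1.9 = 84×10×0.95 + 321×1.3 = 1215.3 N·m.
So T = 1215.3 / (0.9063 × 1.9) = 705.76 N.
ΣF_x = 0: H_x = T cos 65° = 298.27 N.

H_x ≈ 298 N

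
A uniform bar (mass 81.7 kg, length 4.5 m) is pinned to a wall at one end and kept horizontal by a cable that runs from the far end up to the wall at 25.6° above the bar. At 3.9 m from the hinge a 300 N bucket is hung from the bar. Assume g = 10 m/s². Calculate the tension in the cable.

T ≈ 1550 N

Take torques about the hinge: T sin 25.6° · 4.5 = 81.7×10×2.25 + 300×3.9 = 3008.2 N·m.
So T = 3008.2 / (0.4321 × 4.5) = 1547.1 N.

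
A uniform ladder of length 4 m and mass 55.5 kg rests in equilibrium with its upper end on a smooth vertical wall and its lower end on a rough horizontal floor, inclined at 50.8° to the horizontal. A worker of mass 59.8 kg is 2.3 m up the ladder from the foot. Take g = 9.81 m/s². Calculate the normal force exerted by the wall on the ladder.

Torques about the foot: N_wall · 4 sin 50.8° = 55.5×9.81×2 cos 50.8° + 59.8×9.81×2.3 cos 50.8° → N_wall = 497.13 N.

N_wall ≈ 497 N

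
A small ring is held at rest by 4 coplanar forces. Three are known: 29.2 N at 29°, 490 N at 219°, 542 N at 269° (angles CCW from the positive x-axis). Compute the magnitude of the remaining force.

Sum the known components: ΣF_x = -364.7 N, ΣF_y = -836.1 N.
For equilibrium the remaining force must supply (−ΣF_x, −ΣF_y) = (364.7, 836.1) N.
Magnitude = √((364.7)² + (836.1)²) = 912.2 N; direction = atan2(836.1, 364.7) = 66.4°.

F ≈ 912 N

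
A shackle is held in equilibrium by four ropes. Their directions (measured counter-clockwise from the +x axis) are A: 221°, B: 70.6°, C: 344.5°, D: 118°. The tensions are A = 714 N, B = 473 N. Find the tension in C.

T_C ≈ 479 N

Resolve: ΣF_x = 714 cos 221° + 473 cos 70.6° + T_C cos 344.5° + T_D cos 118° = 0.
        ΣF_y = 714 sin 221° + 473 sin 70.6° + T_C sin 344.5° + T_D sin 118° = 0.
The known terms sum to (-381.8, -22.28) N, so 0.9636 T_C − 0.4695 T_D = 381.8 and -0.2672 T_C + 0.8829 T_D = 22.28.
Solving simultaneously: T_C = 479.1 N, T_D = 170.2 N.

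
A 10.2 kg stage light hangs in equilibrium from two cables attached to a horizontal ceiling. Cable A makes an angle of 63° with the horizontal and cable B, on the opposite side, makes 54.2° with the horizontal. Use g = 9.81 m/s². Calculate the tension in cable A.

Weight W = 10.2 × 9.81 = 100.1 N acts straight down.
Horizontal: T_A cos 63° = T_B cos 54.2°  →  T_B = 0.7761 T_A.
Vertical: T_A sin 63° + T_B sin 54.2° = 100.1.
Substituting the horizontal relation into the vertical equation gives 1.52 T_A = 100.1, so T_A = 65.81 N.

T_A ≈ 65.8 N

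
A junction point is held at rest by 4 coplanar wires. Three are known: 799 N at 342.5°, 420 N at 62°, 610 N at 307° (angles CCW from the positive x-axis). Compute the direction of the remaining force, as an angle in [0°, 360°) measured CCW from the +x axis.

Sum the known components: ΣF_x = 1326 N, ΣF_y = -356.6 N.
For equilibrium the remaining force must supply (−ΣF_x, −ΣF_y) = (-1326, 356.6) N.
Magnitude = √((-1326)² + (356.6)²) = 1373 N; direction = atan2(356.6, -1326) = 165.0°.

θ ≈ 165°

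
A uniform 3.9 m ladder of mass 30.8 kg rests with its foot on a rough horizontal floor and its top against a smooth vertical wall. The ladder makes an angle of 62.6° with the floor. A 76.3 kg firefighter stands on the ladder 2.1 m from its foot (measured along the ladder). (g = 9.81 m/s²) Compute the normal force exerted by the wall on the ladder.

Torques about the foot: N_wall · 3.9 sin 62.6° = 30.8×9.81×1.95 cos 62.6° + 76.3×9.81×2.1 cos 62.6° → N_wall = 287.23 N.

N_wall ≈ 287 N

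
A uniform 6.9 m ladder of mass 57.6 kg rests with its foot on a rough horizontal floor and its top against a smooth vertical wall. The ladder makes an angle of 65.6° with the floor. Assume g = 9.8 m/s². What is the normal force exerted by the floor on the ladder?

ΣF_y = 0: N_floor = 57.6×9.8 = 564.48 N.

N_floor ≈ 564 N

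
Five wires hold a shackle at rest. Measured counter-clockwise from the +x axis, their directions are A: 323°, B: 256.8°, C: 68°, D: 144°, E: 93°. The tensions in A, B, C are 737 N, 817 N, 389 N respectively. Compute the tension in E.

Resolve: ΣF_x = 737 cos 323° + 817 cos 256.8° + 389 cos 68° + T_D cos 144° + T_E cos 93° = 0.
        ΣF_y = 737 sin 323° + 817 sin 256.8° + 389 sin 68° + T_D sin 144° + T_E sin 93° = 0.
The known terms sum to (547.8, -878.3) N, so -0.8090 T_D − 0.0523 T_E = -547.8 and 0.5878 T_D + 0.9986 T_E = 878.3.
Solving simultaneously: T_D = 644.7 N, T_E = 500 N.

T_E ≈ 500 N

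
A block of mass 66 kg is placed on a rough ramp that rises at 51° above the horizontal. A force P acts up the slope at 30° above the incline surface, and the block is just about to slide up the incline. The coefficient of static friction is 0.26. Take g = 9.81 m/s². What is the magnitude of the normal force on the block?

On the verge of sliding up the incline, friction equals μN and acts down the slope.
Perpendicular: N + P sin 30° = W cos 51° = 407.5 N.
Along incline: P cos 30° = W sin 51° + μN  with W sin 51° = 503.2 N.
Solving the pair for P and N: P = 611.5 N, N = 101.7 N (and f = μN = 26.44 N).

N ≈ 102 N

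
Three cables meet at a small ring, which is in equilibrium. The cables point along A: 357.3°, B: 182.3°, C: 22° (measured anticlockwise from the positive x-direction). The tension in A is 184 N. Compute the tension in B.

Resolve: ΣF_x = 184 cos 357.3° + T_B cos 182.3° + T_C cos 22° = 0.
        ΣF_y = 184 sin 357.3° + T_B sin 182.3° + T_C sin 22° = 0.
The known terms sum to (183.8, -8.668) N, so -0.9992 T_B + 0.9272 T_C = -183.8 and -0.0401 T_B + 0.3746 T_C = 8.668.
Solving simultaneously: T_B = 228.1 N, T_C = 47.57 N.

T_B ≈ 228 N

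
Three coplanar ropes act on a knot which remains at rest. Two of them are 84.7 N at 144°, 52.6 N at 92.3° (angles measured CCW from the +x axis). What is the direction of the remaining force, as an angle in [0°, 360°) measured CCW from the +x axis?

θ ≈ 305°

Sum the known components: ΣF_x = -70.63 N, ΣF_y = 102.3 N.
For equilibrium the remaining force must supply (−ΣF_x, −ΣF_y) = (70.63, -102.3) N.
Magnitude = √((70.63)² + (-102.3)²) = 124.4 N; direction = atan2(-102.3, 70.63) = 304.6°.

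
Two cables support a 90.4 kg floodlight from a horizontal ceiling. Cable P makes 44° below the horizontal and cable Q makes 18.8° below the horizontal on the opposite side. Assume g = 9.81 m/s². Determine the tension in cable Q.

T_Q ≈ 717 N

Weight W = 90.4 × 9.81 = 886.8 N acts straight down.
Horizontal: T_P cos 44° = T_Q cos 18.8°  →  T_P = 1.316 T_Q.
Vertical: T_P sin 44° + T_Q sin 18.8° = 886.8.
Substituting the horizontal relation into the vertical equation gives 1.236 T_Q = 886.8, so T_Q = 717.2 N.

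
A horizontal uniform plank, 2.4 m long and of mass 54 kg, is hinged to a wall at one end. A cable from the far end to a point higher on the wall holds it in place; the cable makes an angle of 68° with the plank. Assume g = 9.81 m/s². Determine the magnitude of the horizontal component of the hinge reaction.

Take torques about the hinge: T sin 68° · 2.4 = 54×9.81×1.2 = 635.69 N·m.
So T = 635.69 / (0.9272 × 2.4) = 285.67 N.
ΣF_x = 0: H_x = T cos 68° = 107.01 N.

H_x ≈ 107 N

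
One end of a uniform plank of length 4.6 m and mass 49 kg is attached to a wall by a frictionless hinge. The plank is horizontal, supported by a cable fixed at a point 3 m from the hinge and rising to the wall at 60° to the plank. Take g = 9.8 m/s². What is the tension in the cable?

Take torques about the hinge: T sin 60° · 3 = 49×9.8×2.3 = 1104.5 N·m.
So T = 1104.5 / (0.8660 × 3) = 425.11 N.

T ≈ 425 N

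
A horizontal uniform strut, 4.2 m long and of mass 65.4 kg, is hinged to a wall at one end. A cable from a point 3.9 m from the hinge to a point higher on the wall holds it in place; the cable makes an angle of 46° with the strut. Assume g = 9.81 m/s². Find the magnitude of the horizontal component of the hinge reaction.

Take torques about the hinge: T sin 46° · 3.9 = 65.4×9.81×2.1 = 1347.3 N·m.
So T = 1347.3 / (0.7193 × 3.9) = 480.25 N.
ΣF_x = 0: H_x = T cos 46° = 333.61 N.

H_x ≈ 334 N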